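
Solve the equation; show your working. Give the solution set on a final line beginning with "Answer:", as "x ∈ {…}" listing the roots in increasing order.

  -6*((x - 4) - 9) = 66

Step 1. [-6*((x - 4) - 9) = 66] -6 out front; divide by -6, so div: (x - 4) - 9 = -11.
Step 2. [(x - 4) - 9 = -11] 9 comes off first (add 9). So sub: x - 4 = -2.
Step 3. [x - 4 = -2] peel the -4: add 4 from each side ⇒ sub: x = 2.

Answer: x ∈ {2}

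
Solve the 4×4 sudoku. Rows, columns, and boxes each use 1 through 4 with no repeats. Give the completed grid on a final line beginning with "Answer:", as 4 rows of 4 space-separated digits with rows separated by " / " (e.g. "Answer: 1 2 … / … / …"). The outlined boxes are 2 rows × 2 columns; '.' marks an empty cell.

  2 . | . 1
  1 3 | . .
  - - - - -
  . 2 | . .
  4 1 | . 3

Step 1. [r3c4∈{4}] nothing but 4 survives at r3c4. So r3c4=4.
Step 2. [r2c3∈{2,4}] r2c3 is the only open cell in row 2 admitting 4, so r2c3=4.
Step 3. [r1c2∈{4}] r1c2 has the single candidate 4, so r1c2=4.
Step 4. [r3c3∈{1}] nothing but 1 survives at r3c3 ⇒ r3c3=1.
Step 5. [r3c1∈{3}] only 3 remains possible at r3c1, so r3c1=3.
Step 6. [r4c3∈{2}] r4c3's peers cover all but 2, so r4c3=2.
Step 7. [r2c4∈{2}] only 2 remains possible at r2c4 ⇒ r2c4=2.
Step 8. [r1c3∈{3}] r1c3's peers cover all but 3. So r1c3=3.

Answer: 2 4 3 1 / 1 3 4 2 / 3 2 1 4 / 4 1 2 3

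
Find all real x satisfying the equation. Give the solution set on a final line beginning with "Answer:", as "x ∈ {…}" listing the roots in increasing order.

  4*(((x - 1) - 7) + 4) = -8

Step 1. [4*(((x - 1) - 7) + 4) = -8] 4·(inner) — divide through by 4, so div: ((x - 1) - 7) + 4 = -2.
Step 2. [((x - 1) - 7) + 4 = -2] 4 comes off first (subtract 4). So sub: (x - 1) - 7 = -6.
Step 3. [(x - 1) - 7 = -6] 7 comes off first (add 7). So sub: x - 1 = 1.
Step 4. [x - 1 = 1] 1 comes off first (add 1). So sub: x = 2.

Answer: x ∈ {2}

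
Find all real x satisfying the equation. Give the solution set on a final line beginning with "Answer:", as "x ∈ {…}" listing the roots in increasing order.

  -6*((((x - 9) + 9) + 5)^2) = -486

Step 1. [-6*((((x - 9) + 9) + 5)^2) = -486] divide by the outer -6 ⇒ div: (((x - 9) + 9) + 5)^2 = 81.
Step 2. [(((x - 9) + 9) + 5)^2 = 81] 81 ≥ 0, LHS is (·)² — take ±√ ⇒ sqrt: ((x - 9) + 9) + 5 = 9 or -9.
Step 3. [((x - 9) + 9) + 5 = 9 or -9] +5 is outermost — subtract 5 both sides. So sub: (x - 9) + 9 = 4 or -14.
Step 4. [(x - 9) + 9 = 4 or -14] the outer +9 inverts by subtracting 9 ⇒ sub: x - 9 = -5 or -23.
Step 5. [x - 9 = -5 or -23] 9 comes off first (add 9), so sub: x = 4 or -14.

Answer: x ∈ {-14, 4}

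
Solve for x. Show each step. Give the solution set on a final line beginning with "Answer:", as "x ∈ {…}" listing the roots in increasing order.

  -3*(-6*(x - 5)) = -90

Step 1. [-3*(-6*(x - 5)) = -90] LHS = -3·(…); ÷-3 both sides. So div: -6*(x - 5) = 30.
Step 2. [-6*(x - 5) = 30] leading coefficient -6: divide by -6, so div: x - 5 = -5.
Step 3. [x - 5 = -5] 5 comes off first (add 5). So sub: x = 0.

Answer: x ∈ {0}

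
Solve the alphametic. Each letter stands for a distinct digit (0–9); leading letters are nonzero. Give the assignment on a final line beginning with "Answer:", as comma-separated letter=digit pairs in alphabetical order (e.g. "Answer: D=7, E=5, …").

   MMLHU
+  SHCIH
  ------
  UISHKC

Step 1. [col 1: U + H ≡ C (mod 10)] U=1 is one option consistent with column 1 (U + H ≡ C (mod 10), carry-in 0) — take it, so U=1.
Step 2. [col 1: U + H ≡ C (mod 10)] column 1 (U + H ≡ C (mod 10), carry-in 0) doesn't pin C yet; pick C=5 and continue. So C=5.
Step 3. [col 1: U + H ≡ C (mod 10)] column 1: given U=1, C=5, carry-in 0, and digits 1,5 already taken and all letters distinct, U+H≡C (mod 10) forces H=4. So H=4.
Step 4. [col 2: H + I ≡ K (mod 10)] several values work for I in column 2 (H + I ≡ K (mod 10), carry-in 0); try I=2 ⇒ I=2.
Step 5. [col 2: H + I ≡ K (mod 10)] column 2 reads H+I+carry(0)=K with H=4, I=2; with digits 1,2,4,5 already taken and all letters distinct, the only value for K is 6 ⇒ K=6.
Step 6. [col 3: L + C ≡ H (mod 10)] column 3 reads L+C+carry(0)=H with C=5, H=4; with digits 1,2,4,5,6 already taken and all letters distinct, the only value for L is 9 ⇒ L=9.
Step 7. [col 4: M + H ≡ S (mod 10)] no forcing yet in column 4 (carry-in 1); M=8 is free and consistent — try it, so M=8.
Step 8. [col 4: M + H ≡ S (mod 10)] column 4: given M=8, H=4, carry-in 1, and digits 1,2,4,5,6,8,9 already taken and all letters distinct, M+H≡S (mod 10) forces S=3, so S=3.

Answer: C=5, H=4, I=2, K=6, L=9, M=8, S=3, U=1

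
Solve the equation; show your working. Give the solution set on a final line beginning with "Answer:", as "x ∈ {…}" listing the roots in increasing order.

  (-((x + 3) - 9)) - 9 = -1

Step 1. [(-((x + 3) - 9)) - 9 = -1] add 9: x sits inside (… - 9). So sub: -((x + 3) - 9) = 8.
Step 2. [-((x + 3) - 9) = 8] LHS negated; negate both sides. So neg: (x + 3) - 9 = -8.
Step 3. [(x + 3) - 9 = -8] -9 is outermost — add 9 both sides. So sub: x + 3 = 1.
Step 4. [x + 3 = 1] subtract 3: x sits inside (… + 3), so sub: x = -2.

Answer: x ∈ {-2}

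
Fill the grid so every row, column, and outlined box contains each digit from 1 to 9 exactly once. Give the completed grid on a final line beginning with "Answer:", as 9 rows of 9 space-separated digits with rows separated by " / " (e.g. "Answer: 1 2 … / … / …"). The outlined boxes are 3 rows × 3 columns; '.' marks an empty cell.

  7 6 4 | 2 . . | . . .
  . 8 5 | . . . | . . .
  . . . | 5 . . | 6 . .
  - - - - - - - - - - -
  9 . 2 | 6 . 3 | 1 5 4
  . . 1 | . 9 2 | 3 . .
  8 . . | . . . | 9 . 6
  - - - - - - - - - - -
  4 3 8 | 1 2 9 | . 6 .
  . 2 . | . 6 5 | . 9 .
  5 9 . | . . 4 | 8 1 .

Step 1. [r2c7∈{2,4,7}] r2c7 is the only open cell in col 7 admitting 2, so r2c7=2.
Step 2. [r1c9∈{1,3,5,8,9}] row 1 places 9 nowhere but r1c9 ⇒ r1c9=9.
Step 3. [r3c2∈{1}] r3c2 has the single candidate 1, so r3c2=1.
Step 4. [r2c1∈{3}] only 3 remains possible at r2c1, so r2c1=3.
Step 5. [r8c3∈{7}] r8c3 has the single candidate 7, so r8c3=7.
Step 6. [r4c5∈{7,8}] across row 4, 8 lands solely at r4c5. So r4c5=8.
Step 7. [r6c5∈{1,4,5,7}] 5 has one home in col 5: r6c5, so r6c5=5.
Step 8. [r7c7∈{5,7}] 7 has one home in col 7: r7c7 ⇒ r7c7=7.
Step 9. [r8c9∈{3}] r8c9 is down to just 3, so r8c9=3.
Step 10. [r6c6∈{1,7}] 1 has one home in row 6: r6c6. So r6c6=1.
Step 11. [r1c6∈{8}] only 8 remains possible at r1c6 ⇒ r1c6=8.
Step 12. [r3c6∈{7}] nothing but 7 survives at r3c6 ⇒ r3c6=7.
Step 13. [r1c5∈{1,3}] in row 1, 1 fits only at r1c5, so r1c5=1.
Step 14. [r2c5∈{4}] r2c5 has the single candidate 4 ⇒ r2c5=4.
Step 15. [r2c8∈{7}] only 7 remains possible at r2c8. So r2c8=7.
Step 16. [r5c9∈{7,8}] in col 9, 7 fits only at r5c9, so r5c9=7.
Step 17. [r6c4∈{4,7}] box 5 places 7 nowhere but r6c4. So r6c4=7.
Step 18. [r3c8∈{3,4,8}] in row 3, 4 fits only at r3c8 ⇒ r3c8=4.
Step 19. [r6c2∈{4}] only 4 remains possible at r6c2 ⇒ r6c2=4.
Step 20. [r9c5∈{3,7}] r9c5 is the only open cell in row 9 admitting 7, so r9c5=7.
Step 21. [r6c3∈{3}] r6c3 has the single candidate 3, so r6c3=3.
Step 22. [r9c9∈{2}] nothing but 2 survives at r9c9. So r9c9=2.
Step 23. [r9c4∈{3}] r9c4 is down to just 3. So r9c4=3.
Step 24. [r8c4∈{8}] only 8 remains possible at r8c4, so r8c4=8.
Step 25. [r3c9∈{8}] only 8 remains possible at r3c9 ⇒ r3c9=8.
Step 26. [r2c6∈{6}] nothing but 6 survives at r2c6 ⇒ r2c6=6.
Step 27. [r3c1∈{2}] r3c1 has the single candidate 2 ⇒ r3c1=2.
Step 28. [r1c8∈{3}] nothing but 3 survives at r1c8, so r1c8=3.
Step 29. [r8c1∈{1}] only 1 remains possible at r8c1, so r8c1=1.
Step 30. [r9c3∈{6}] r9c3 has the single candidate 6. So r9c3=6.
Step 31. [r6c8∈{2}] only 2 remains possible at r6c8. So r6c8=2.
Step 32. [r2c9∈{1}] r2c9 has the single candidate 1 ⇒ r2c9=1.
Step 33. [r8c7∈{4}] only 4 remains possible at r8c7, so r8c7=4.
Step 34. [r5c8∈{8}] r5c8's peers cover all but 8, so r5c8=8.
Step 35. [r7c9∈{5}] nothing but 5 survives at r7c9 ⇒ r7c9=5.
Step 36. [r5c1∈{6}] r5c1 has the single candidate 6 ⇒ r5c1=6.
Step 37. [r5c2∈{5}] only 5 remains possible at r5c2, so r5c2=5.
Step 38. [r2c4∈{9}] r2c4 is down to just 9, so r2c4=9.
Step 39. [r5c4∈{4}] r5c4 has the single candidate 4. So r5c4=4.
Step 40. [r3c3∈{9}] only 9 remains possible at r3c3. So r3c3=9.
Step 41. [r4c2∈{7}] r4c2's peers cover all but 7. So r4c2=7.
Step 42. [r3c5∈{3}] r3c5's peers cover all but 3, so r3c5=3.
Step 43. [r1c7∈{5}] r1c7's peers cover all but 5. So r1c7=5.

Answer: 7 6 4 2 1 8 5 3 9 / 3 8 5 9 4 6 2 7 1 / 2 1 9 5 3 7 6 4 8 / 9 7 2 6 8 3 1 5 4 / 6 5 1 4 9 2 3 8 7 / 8 4 3 7 5 1 9 2 6 / 4 3 8 1 2 9 7 6 5 / 1 2 7 8 6 5 4 9 3 / 5 9 6 3 7 4 8 1 2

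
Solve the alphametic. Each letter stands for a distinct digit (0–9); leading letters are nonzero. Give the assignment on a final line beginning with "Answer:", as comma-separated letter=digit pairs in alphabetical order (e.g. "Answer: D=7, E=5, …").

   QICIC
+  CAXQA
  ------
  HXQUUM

Step 1. [H] H is the leading digit of a 6-digit sum of two 5-digit numbers; the final carry is exactly 1, so H=1.
Step 2. [col 1: C + A ≡ M (mod 10)] column 1 (C + A ≡ M (mod 10), carry-in 0) doesn't pin A yet; pick A=9 and continue, so A=9.
Step 3. [col 1: C + A ≡ M (mod 10)] C=3 is one option consistent with column 1 (C + A ≡ M (mod 10), carry-in 0) — take it ⇒ C=3.
Step 4. [col 1: C + A ≡ M (mod 10)] column 1 reads C+A+carry(0)=M with C=3, A=9; with digits 1,3,9 already taken and all letters distinct, the only value for M is 2, so M=2.
Step 5. [col 2: I + Q ≡ U (mod 10)] several values work for Q in column 2 (I + Q ≡ U (mod 10), carry-in 1); try Q=6 ⇒ Q=6.
Step 6. [col 2: I + Q ≡ U (mod 10)] several values work for U in column 2 (I + Q ≡ U (mod 10), carry-in 1); try U=4, so U=4.
Step 7. [col 2: I + Q ≡ U (mod 10)] in column 2 we have I+Q≡U with carry-in 1; given Q=6, U=4 and digits 1,2,3,4,6,9 already taken and all letters distinct, that pins I to 7, so I=7.
Step 8. [col 3: C + X ≡ U (mod 10)] column 3 reads C+X+carry(1)=U with C=3, U=4; with digits 1,2,3,4,6,7,9 already taken and all letters distinct, the only value for X is 0, so X=0.

Answer: A=9, C=3, H=1, I=7, M=2, Q=6, U=4, X=0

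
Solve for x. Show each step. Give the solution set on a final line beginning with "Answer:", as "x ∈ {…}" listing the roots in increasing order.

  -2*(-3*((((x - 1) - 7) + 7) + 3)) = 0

Step 1. [-2*(-3*((((x - 1) - 7) + 7) + 3)) = 0] -2·(inner) — divide through by -2, so div: -3*((((x - 1) - 7) + 7) + 3) = 0.
Step 2. [-3*((((x - 1) - 7) + 7) + 3) = 0] divide by the outer -3 ⇒ div: (((x - 1) - 7) + 7) + 3 = 0.
Step 3. [(((x - 1) - 7) + 7) + 3 = 0] the outer +3 inverts by subtracting 3 ⇒ sub: ((x - 1) - 7) + 7 = -3.
Step 4. [((x - 1) - 7) + 7 = -3] 7 comes off first (subtract 7), so sub: (x - 1) - 7 = -10.
Step 5. [(x - 1) - 7 = -10] 7 comes off first (add 7), so sub: x - 1 = -3.
Step 6. [x - 1 = -3] -1 is outermost — add 1 both sides ⇒ sub: x = -2.

Answer: x ∈ {-2}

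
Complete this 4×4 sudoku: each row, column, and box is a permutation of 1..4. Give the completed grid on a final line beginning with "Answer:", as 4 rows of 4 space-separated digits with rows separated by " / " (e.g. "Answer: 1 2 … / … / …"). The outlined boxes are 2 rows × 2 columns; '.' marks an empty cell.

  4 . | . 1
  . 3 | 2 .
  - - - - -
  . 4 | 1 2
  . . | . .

Step 1. [r4c1∈{1,2,3}] r4c1 is the only open cell in col 1 admitting 2 ⇒ r4c1=2.
Step 2. [r4c3∈{3,4}] r4c3 is the only open cell in col 3 admitting 4, so r4c3=4.
Step 3. [r1c2∈{2}] nothing but 2 survives at r1c2, so r1c2=2.
Step 4. [r4c4∈{3}] r4c4 has the single candidate 3. So r4c4=3.
Step 5. [r3c1∈{3}] only 3 remains possible at r3c1 ⇒ r3c1=3.
Step 6. [r2c4∈{4}] r2c4 is down to just 4 ⇒ r2c4=4.
Step 7. [r4c2∈{1}] r4c2's peers cover all but 1, so r4c2=1.
Step 8. [r2c1∈{1}] only 1 remains possible at r2c1. So r2c1=1.
Step 9. [r1c3∈{3}] r1c3's peers cover all but 3. So r1c3=3.

Answer: 4 2 3 1 / 1 3 2 4 / 3 4 1 2 / 2 1 4 3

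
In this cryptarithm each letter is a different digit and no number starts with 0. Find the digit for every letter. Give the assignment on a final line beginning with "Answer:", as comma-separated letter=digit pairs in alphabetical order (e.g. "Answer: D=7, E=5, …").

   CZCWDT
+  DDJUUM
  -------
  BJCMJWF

Step 1. [col 1: T + M ≡ F (mod 10)] T=5 is one option consistent with column 1 (T + M ≡ F (mod 10), carry-in 0) — take it ⇒ T=5.
Step 2. [col 1: T + M ≡ F (mod 10)] no forcing yet in column 1 (carry-in 0); M=4 is free and consistent — try it, so M=4.
Step 3. [col 1: T + M ≡ F (mod 10)] from column 1 (T=5, M=4, carry-in 0, digits 4,5 already taken and all letters distinct): F must equal 9 ⇒ F=9.
Step 4. [col 2: D + U ≡ W (mod 10)] no forcing yet in column 2 (carry-in 0); D=6 is free and consistent — try it, so D=6.
Step 5. [col 2: D + U ≡ W (mod 10)] no forcing yet in column 2 (carry-in 0); W=8 is free and consistent — try it. So W=8.
Step 6. [col 2: D + U ≡ W (mod 10)] from column 2 (D=6, W=8, carry-in 0, digits 4,5,6,8,9 already taken and all letters distinct): U must equal 2, so U=2.
Step 7. [col 3: W + U ≡ J (mod 10)] from column 3 (W=8, U=2, carry-in 0, digits 2,4,5,6,8,9 already taken and all letters distinct): J must equal 0, so J=0.
Step 8. [B] adding two 6-digit numbers gives at most 6+1 digits, and here it does — B is that final carry and must be 1, so B=1.
Step 9. [col 4: C + J ≡ M (mod 10)] column 4: given J=0, M=4, carry-in 1, and digits 0,1,2,4,5,6,8,9 already taken and all letters distinct, C+J≡M (mod 10) forces C=3 ⇒ C=3.
Step 10. [col 5: Z + D ≡ C (mod 10)] in column 5 we have Z+D≡C with carry-in 0; given D=6, C=3 and digits 0,1,2,3,4,5,6,8,9 already taken and all letters distinct, that pins Z to 7, so Z=7.

Answer: B=1, C=3, D=6, F=9, J=0, M=4, T=5, U=2, W=8, Z=7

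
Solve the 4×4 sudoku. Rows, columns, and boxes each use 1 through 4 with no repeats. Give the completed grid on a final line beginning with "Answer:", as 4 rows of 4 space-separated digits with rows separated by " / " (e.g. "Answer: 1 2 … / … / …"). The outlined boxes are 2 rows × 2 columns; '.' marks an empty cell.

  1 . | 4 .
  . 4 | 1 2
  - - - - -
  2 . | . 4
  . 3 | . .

Step 1. [r4c1∈{4}] r4c1 is down to just 4. So r4c1=4.
Step 2. [r4c3∈{2}] r4c3 has the single candidate 2 ⇒ r4c3=2.
Step 3. [r1c4∈{3}] r1c4's peers cover all but 3. So r1c4=3.
Step 4. [r1c2∈{2}] only 2 remains possible at r1c2. So r1c2=2.
Step 5. [r3c3∈{3}] r3c3's peers cover all but 3. So r3c3=3.
Step 6. [r4c4∈{1}] r4c4 has the single candidate 1, so r4c4=1.
Step 7. [r3c2∈{1}] only 1 remains possible at r3c2. So r3c2=1.
Step 8. [r2c1∈{3}] r2c1 is down to just 3 ⇒ r2c1=3.

Answer: 1 2 4 3 / 3 4 1 2 / 2 1 3 4 / 4 3 2 1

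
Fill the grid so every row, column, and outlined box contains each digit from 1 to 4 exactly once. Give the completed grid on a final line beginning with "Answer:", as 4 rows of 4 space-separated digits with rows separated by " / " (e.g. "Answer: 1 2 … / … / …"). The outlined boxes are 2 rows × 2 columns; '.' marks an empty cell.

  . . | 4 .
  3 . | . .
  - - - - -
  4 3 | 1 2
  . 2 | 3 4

Step 1. [r1c2∈{1}] r1c2 has the single candidate 1. So r1c2=1.
Step 2. [r2c3∈{2}] r2c3 has the single candidate 2, so r2c3=2.
Step 3. [r2c2∈{4}] nothing but 4 survives at r2c2. So r2c2=4.
Step 4. [r1c4∈{3}] nothing but 3 survives at r1c4 ⇒ r1c4=3.
Step 5. [r2c4∈{1}] r2c4 is down to just 1. So r2c4=1.
Step 6. [r4c1∈{1}] r4c1 has the single candidate 1, so r4c1=1.
Step 7. [r1c1∈{2}] r1c1 is down to just 2, so r1c1=2.

Answer: 2 1 4 3 / 3 4 2 1 / 4 3 1 2 / 1 2 3 4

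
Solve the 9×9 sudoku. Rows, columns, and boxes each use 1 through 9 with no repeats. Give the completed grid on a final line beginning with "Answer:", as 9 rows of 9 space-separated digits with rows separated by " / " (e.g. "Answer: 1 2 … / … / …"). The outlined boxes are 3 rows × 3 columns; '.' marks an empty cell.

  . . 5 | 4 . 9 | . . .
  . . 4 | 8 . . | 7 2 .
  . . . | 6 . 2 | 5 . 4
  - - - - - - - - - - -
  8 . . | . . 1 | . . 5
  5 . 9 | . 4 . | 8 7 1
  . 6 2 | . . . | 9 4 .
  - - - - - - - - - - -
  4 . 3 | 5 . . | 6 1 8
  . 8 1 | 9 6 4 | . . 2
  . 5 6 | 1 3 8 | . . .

Step 1. [r5c2∈{3}] only 3 remains possible at r5c2. So r5c2=3.
Step 2. [r6c9∈{3}] r6c9 has the single candidate 3. So r6c9=3.
Step 3. [r6c4∈{7}] r6c4 is down to just 7 ⇒ r6c4=7.
Step 4. [r7c2∈{2,7,9}] in row 7, 9 fits only at r7c2 ⇒ r7c2=9.
Step 5. [r2c2∈{1}] r2c2's peers cover all but 1 ⇒ r2c2=1.
Step 6. [r3c2∈{7}] only 7 remains possible at r3c2. So r3c2=7.
Step 7. [r1c9∈{6}] r1c9 is down to just 6, so r1c9=6.
Step 8. [r2c9∈{9}] r2c9 has the single candidate 9. So r2c9=9.
Step 9. [r1c7∈{1,3}] col 7 places 1 nowhere but r1c7. So r1c7=1.
Step 10. [r2c5∈{5}] nothing but 5 survives at r2c5, so r2c5=5.
Step 11. [r1c8∈{3,8}] across row 1, 8 lands solely at r1c8 ⇒ r1c8=8.
Step 12. [r1c1∈{2,3}] r1c1 is the only open cell in row 1 admitting 3, so r1c1=3.
Step 13. [r7c5∈{2,7}] in row 7, 2 fits only at r7c5 ⇒ r7c5=2.
Step 14. [r5c4∈{2}] only 2 remains possible at r5c4. So r5c4=2.
Step 15. [r8c7∈{3}] r8c7's peers cover all but 3. So r8c7=3.
Step 16. [r9c1∈{2,7}] in row 9, 2 fits only at r9c1. So r9c1=2.
Step 17. [r2c1∈{6}] nothing but 6 survives at r2c1, so r2c1=6.
Step 18. [r8c1∈{7}] r8c1 is down to just 7. So r8c1=7.
Step 19. [r4c2∈{4}] only 4 remains possible at r4c2. So r4c2=4.
Step 20. [r6c5∈{8}] only 8 remains possible at r6c5 ⇒ r6c5=8.
Step 21. [r6c1∈{1}] nothing but 1 survives at r6c1, so r6c1=1.
Step 22. [r6c6∈{5}] r6c6 has the single candidate 5. So r6c6=5.
Step 23. [r8c8∈{5}] r8c8 has the single candidate 5, so r8c8=5.
Step 24. [r2c6∈{3}] only 3 remains possible at r2c6. So r2c6=3.
Step 25. [r4c3∈{7}] nothing but 7 survives at r4c3. So r4c3=7.
Step 26. [r4c4∈{3}] r4c4 has the single candidate 3, so r4c4=3.
Step 27. [r9c9∈{7}] r9c9's peers cover all but 7 ⇒ r9c9=7.
Step 28. [r9c8∈{9}] r9c8 has the single candidate 9, so r9c8=9.
Step 29. [r4c5∈{9}] r4c5's peers cover all but 9 ⇒ r4c5=9.
Step 30. [r3c3∈{8}] only 8 remains possible at r3c3 ⇒ r3c3=8.
Step 31. [r3c8∈{3}] r3c8 has the single candidate 3. So r3c8=3.
Step 32. [r4c7∈{2}] r4c7 has the single candidate 2. So r4c7=2.
Step 33. [r7c6∈{7}] nothing but 7 survives at r7c6. So r7c6=7.
Step 34. [r9c7∈{4}] r9c7's peers cover all but 4. So r9c7=4.
Step 35. [r3c5∈{1}] r3c5 is down to just 1, so r3c5=1.
Step 36. [r4c8∈{6}] r4c8 has the single candidate 6 ⇒ r4c8=6.
Step 37. [r5c6∈{6}] r5c6's peers cover all but 6. So r5c6=6.
Step 38. [r1c2∈{2}] only 2 remains possible at r1c2 ⇒ r1c2=2.
Step 39. [r3c1∈{9}] r3c1 is down to just 9, so r3c1=9.
Step 40. [r1c5∈{7}] only 7 remains possible at r1c5. So r1c5=7.

Answer: 3 2 5 4 7 9 1 8 6 / 6 1 4 8 5 3 7 2 9 / 9 7 8 6 1 2 5 3 4 / 8 4 7 3 9 1 2 6 5 / 5 3 9 2 4 6 8 7 1 / 1 6 2 7 8 5 9 4 3 / 4 9 3 5 2 7 6 1 8 / 7 8 1 9 6 4 3 5 2 / 2 5 6 1 3 8 4 9 7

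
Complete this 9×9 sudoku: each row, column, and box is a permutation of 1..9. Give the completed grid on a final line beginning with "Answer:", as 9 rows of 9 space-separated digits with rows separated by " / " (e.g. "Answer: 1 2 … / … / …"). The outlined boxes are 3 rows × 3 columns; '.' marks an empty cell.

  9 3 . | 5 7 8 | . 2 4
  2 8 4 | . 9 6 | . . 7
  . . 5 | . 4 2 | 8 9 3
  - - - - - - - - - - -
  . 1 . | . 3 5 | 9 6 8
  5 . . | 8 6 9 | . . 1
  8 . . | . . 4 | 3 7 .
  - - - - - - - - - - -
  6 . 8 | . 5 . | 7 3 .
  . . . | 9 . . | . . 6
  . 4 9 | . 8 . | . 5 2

Step 1. [r9c7∈{1}] nothing but 1 survives at r9c7, so r9c7=1.
Step 2. [r7c2∈{2}] only 2 remains possible at r7c2, so r7c2=2.
Step 3. [r5c2∈{7}] only 7 remains possible at r5c2, so r5c2=7.
Step 4. [r8c3∈{1,3,7}] col 3 places 7 nowhere but r8c3, so r8c3=7.
Step 5. [r8c1∈{1,3}] 1 has one home in box 7: r8c1 ⇒ r8c1=1.
Step 6. [r3c4∈{1}] r3c4 has the single candidate 1. So r3c4=1.
Step 7. [r4c3∈{2}] r4c3 is down to just 2, so r4c3=2.
Step 8. [r9c6∈{3,7}] col 6 places 7 nowhere but r9c6, so r9c6=7.
Step 9. [r8c7∈{4}] only 4 remains possible at r8c7, so r8c7=4.
Step 10. [r3c2∈{6}] only 6 remains possible at r3c2 ⇒ r3c2=6.
Step 11. [r2c4∈{3}] r2c4 is down to just 3, so r2c4=3.
Step 12. [r6c5∈{1,2}] across row 6, 1 lands solely at r6c5. So r6c5=1.
Step 13. [r7c6∈{1}] nothing but 1 survives at r7c6 ⇒ r7c6=1.
Step 14. [r2c7∈{5}] r2c7's peers cover all but 5. So r2c7=5.
Step 15. [r4c1∈{4}] nothing but 4 survives at r4c1. So r4c1=4.
Step 16. [r8c2∈{5}] nothing but 5 survives at r8c2, so r8c2=5.
Step 17. [r7c9∈{9}] nothing but 9 survives at r7c9, so r7c9=9.
Step 18. [r1c7∈{6}] r1c7's peers cover all but 6, so r1c7=6.
Step 19. [r5c7∈{2}] nothing but 2 survives at r5c7, so r5c7=2.
Step 20. [r8c5∈{2}] r8c5's peers cover all but 2, so r8c5=2.
Step 21. [r5c8∈{4}] nothing but 4 survives at r5c8 ⇒ r5c8=4.
Step 22. [r7c4∈{4}] nothing but 4 survives at r7c4 ⇒ r7c4=4.
Step 23. [r4c4∈{7}] r4c4's peers cover all but 7, so r4c4=7.
Step 24. [r3c1∈{7}] r3c1's peers cover all but 7 ⇒ r3c1=7.
Step 25. [r1c3∈{1}] only 1 remains possible at r1c3, so r1c3=1.
Step 26. [r6c4∈{2}] r6c4's peers cover all but 2 ⇒ r6c4=2.
Step 27. [r2c8∈{1}] only 1 remains possible at r2c8 ⇒ r2c8=1.
Step 28. [r6c9∈{5}] only 5 remains possible at r6c9, so r6c9=5.
Step 29. [r8c6∈{3}] nothing but 3 survives at r8c6 ⇒ r8c6=3.
Step 30. [r9c1∈{3}] r9c1 is down to just 3 ⇒ r9c1=3.
Step 31. [r6c2∈{9}] r6c2 is down to just 9, so r6c2=9.
Step 32. [r8c8∈{8}] r8c8 is down to just 8. So r8c8=8.
Step 33. [r5c3∈{3}] r5c3's peers cover all but 3. So r5c3=3.
Step 34. [r9c4∈{6}] r9c4 has the single candidate 6, so r9c4=6.
Step 35. [r6c3∈{6}] r6c3's peers cover all but 6 ⇒ r6c3=6.

Answer: 9 3 1 5 7 8 6 2 4 / 2 8 4 3 9 6 5 1 7 / 7 6 5 1 4 2 8 9 3 / 4 1 2 7 3 5 9 6 8 / 5 7 3 8 6 9 2 4 1 / 8 9 6 2 1 4 3 7 5 / 6 2 8 4 5 1 7 3 9 / 1 5 7 9 2 3 4 8 6 / 3 4 9 6 8 7 1 5 2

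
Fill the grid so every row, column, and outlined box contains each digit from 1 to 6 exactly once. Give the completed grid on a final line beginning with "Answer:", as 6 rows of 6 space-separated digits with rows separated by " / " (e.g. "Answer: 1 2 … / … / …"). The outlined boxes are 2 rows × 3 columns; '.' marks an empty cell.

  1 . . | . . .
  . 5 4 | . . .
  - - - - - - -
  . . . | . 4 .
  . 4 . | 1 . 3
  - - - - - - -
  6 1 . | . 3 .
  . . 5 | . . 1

Step 1. [r5c3∈{2}] r5c3 has the single candidate 2, so r5c3=2.
Step 2. [r4c3∈{6}] only 6 remains possible at r4c3 ⇒ r4c3=6.
Step 3. [r1c2∈{2,3,6}] in col 2, 6 fits only at r1c2. So r1c2=6.
Step 4. [r2c1∈{2,3}] in box 1, 2 fits only at r2c1. So r2c1=2.
Step 5. [r4c5∈{2,5}] in row 4, 2 fits only at r4c5, so r4c5=2.
Step 6. [r2c6∈{6}] r2c6's peers cover all but 6 ⇒ r2c6=6.
Step 7. [r3c6∈{5}] r3c6's peers cover all but 5, so r3c6=5.
Step 8. [r3c1∈{3}] r3c1 has the single candidate 3. So r3c1=3.
Step 9. [r5c6∈{4}] only 4 remains possible at r5c6, so r5c6=4.
Step 10. [r1c4∈{2,3,4,5}] r1c4 is the only open cell in row 1 admitting 4. So r1c4=4.
Step 11. [r6c5∈{6}] only 6 remains possible at r6c5, so r6c5=6.
Step 12. [r5c4∈{5}] r5c4 is down to just 5. So r5c4=5.
Step 13. [r3c3∈{1}] r3c3 is down to just 1. So r3c3=1.
Step 14. [r3c2∈{2}] only 2 remains possible at r3c2 ⇒ r3c2=2.
Step 15. [r6c4∈{2}] r6c4 is down to just 2 ⇒ r6c4=2.
Step 16. [r2c4∈{3}] r2c4's peers cover all but 3. So r2c4=3.
Step 17. [r1c3∈{3}] r1c3 is down to just 3. So r1c3=3.
Step 18. [r1c6∈{2}] nothing but 2 survives at r1c6 ⇒ r1c6=2.
Step 19. [r1c5∈{5}] r1c5's peers cover all but 5 ⇒ r1c5=5.
Step 20. [r2c5∈{1}] r2c5's peers cover all but 1. So r2c5=1.
Step 21. [r6c1∈{4}] r6c1 is down to just 4, so r6c1=4.
Step 22. [r6c2∈{3}] only 3 remains possible at r6c2. So r6c2=3.
Step 23. [r3c4∈{6}] r3c4 is down to just 6, so r3c4=6.
Step 24. [r4c1∈{5}] r4c1 is down to just 5. So r4c1=5.

Answer: 1 6 3 4 5 2 / 2 5 4 3 1 6 / 3 2 1 6 4 5 / 5 4 6 1 2 3 / 6 1 2 5 3 4 / 4 3 5 2 6 1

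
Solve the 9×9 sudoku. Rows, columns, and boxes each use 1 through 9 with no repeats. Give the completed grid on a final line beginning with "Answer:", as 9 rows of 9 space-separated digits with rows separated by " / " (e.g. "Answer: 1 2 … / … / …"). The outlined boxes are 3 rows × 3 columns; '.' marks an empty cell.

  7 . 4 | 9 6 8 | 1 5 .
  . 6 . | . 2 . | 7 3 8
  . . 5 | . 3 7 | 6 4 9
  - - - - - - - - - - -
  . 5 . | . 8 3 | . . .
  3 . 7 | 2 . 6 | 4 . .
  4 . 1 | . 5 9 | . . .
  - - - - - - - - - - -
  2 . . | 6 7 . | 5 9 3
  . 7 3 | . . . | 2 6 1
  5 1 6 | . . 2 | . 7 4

Step 1. [r4c4∈{1,4,7}] in row 4, 4 fits only at r4c4 ⇒ r4c4=4.
Step 2. [r4c3∈{2,9}] across col 3, 2 lands solely at r4c3 ⇒ r4c3=2.
Step 3. [r6c2∈{8}] only 8 remains possible at r6c2, so r6c2=8.
Step 4. [r8c1∈{8,9}] across box 7, 9 lands solely at r8c1 ⇒ r8c1=9.
Step 5. [r2c6∈{1,4,5}] r2c6 is the only open cell in row 2 admitting 4 ⇒ r2c6=4.
Step 6. [r6c9∈{2,6,7}] 6 has one home in row 6: r6c9 ⇒ r6c9=6.
Step 7. [r8c4∈{5,8}] 8 has one home in row 8: r8c4. So r8c4=8.
Step 8. [r2c1∈{1}] nothing but 1 survives at r2c1 ⇒ r2c1=1.
Step 9. [r5c5∈{1}] r5c5's peers cover all but 1. So r5c5=1.
Step 10. [r1c2∈{2,3}] 3 has one home in row 1: r1c2 ⇒ r1c2=3.
Step 11. [r3c2∈{2}] only 2 remains possible at r3c2 ⇒ r3c2=2.
Step 12. [r6c7∈{3}] nothing but 3 survives at r6c7. So r6c7=3.
Step 13. [r7c2∈{4}] only 4 remains possible at r7c2 ⇒ r7c2=4.
Step 14. [r9c4∈{3}] r9c4 has the single candidate 3 ⇒ r9c4=3.
Step 15. [r3c4∈{1}] r3c4 is down to just 1. So r3c4=1.
Step 16. [r2c4∈{5}] r2c4 is down to just 5. So r2c4=5.
Step 17. [r6c8∈{2}] nothing but 2 survives at r6c8. So r6c8=2.
Step 18. [r8c6∈{5}] only 5 remains possible at r8c6. So r8c6=5.
Step 19. [r2c3∈{9}] only 9 remains possible at r2c3, so r2c3=9.
Step 20. [r5c9∈{5}] r5c9's peers cover all but 5, so r5c9=5.
Step 21. [r8c5∈{4}] r8c5 is down to just 4, so r8c5=4.
Step 22. [r5c2∈{9}] nothing but 9 survives at r5c2. So r5c2=9.
Step 23. [r4c8∈{1}] r4c8 has the single candidate 1, so r4c8=1.
Step 24. [r7c3∈{8}] r7c3's peers cover all but 8, so r7c3=8.
Step 25. [r9c7∈{8}] r9c7 is down to just 8, so r9c7=8.
Step 26. [r1c9∈{2}] r1c9's peers cover all but 2 ⇒ r1c9=2.
Step 27. [r6c4∈{7}] nothing but 7 survives at r6c4, so r6c4=7.
Step 28. [r4c9∈{7}] r4c9 has the single candidate 7, so r4c9=7.
Step 29. [r4c1∈{6}] nothing but 6 survives at r4c1. So r4c1=6.
Step 30. [r5c8∈{8}] r5c8 has the single candidate 8, so r5c8=8.
Step 31. [r4c7∈{9}] r4c7 is down to just 9. So r4c7=9.
Step 32. [r9c5∈{9}] r9c5's peers cover all but 9 ⇒ r9c5=9.
Step 33. [r7c6∈{1}] r7c6's peers cover all but 1, so r7c6=1.
Step 34. [r3c1∈{8}] r3c1 has the single candidate 8, so r3c1=8.

Answer: 7 3 4 9 6 8 1 5 2 / 1 6 9 5 2 4 7 3 8 / 8 2 5 1 3 7 6 4 9 / 6 5 2 4 8 3 9 1 7 / 3 9 7 2 1 6 4 8 5 / 4 8 1 7 5 9 3 2 6 / 2 4 8 6 7 1 5 9 3 / 9 7 3 8 4 5 2 6 1 / 5 1 6 3 9 2 8 7 4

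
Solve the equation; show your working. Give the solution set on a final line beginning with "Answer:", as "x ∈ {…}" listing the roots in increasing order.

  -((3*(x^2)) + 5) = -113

Step 1. [-((3*(x^2)) + 5) = -113] leading − — multiply by −1, so neg: (3*(x^2)) + 5 = 113.
Step 2. [(3*(x^2)) + 5 = 113] subtract 5: x sits inside (… + 5). So sub: 3*(x^2) = 108.
Step 3. [3*(x^2) = 108] leading coefficient 3: divide by 3 ⇒ div: x^2 = 36.
Step 4. [x^2 = 36] 36 ≥ 0, LHS is (·)² — take ±√ ⇒ sqrt: x = 6 or -6.

Answer: x ∈ {-6, 6}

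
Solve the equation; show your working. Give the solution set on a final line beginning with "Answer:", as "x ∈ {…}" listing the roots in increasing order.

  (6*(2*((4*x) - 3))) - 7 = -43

Step 1. [(6*(2*((4*x) - 3))) - 7 = -43] the outer -7 inverts by adding 7, so sub: 6*(2*((4*x) - 3)) = -36.
Step 2. [6*(2*((4*x) - 3)) = -36] divide by the outer 6 ⇒ div: 2*((4*x) - 3) = -6.
Step 3. [2*((4*x) - 3) = -6] divide by the outer 2. So div: (4*x) - 3 = -3.
Step 4. [(4*x) - 3 = -3] the outer -3 inverts by adding 3. So sub: 4*x = 0.
Step 5. [4*x = 0] 4 out front; divide by 4, so div: x = 0.

Answer: x ∈ {0}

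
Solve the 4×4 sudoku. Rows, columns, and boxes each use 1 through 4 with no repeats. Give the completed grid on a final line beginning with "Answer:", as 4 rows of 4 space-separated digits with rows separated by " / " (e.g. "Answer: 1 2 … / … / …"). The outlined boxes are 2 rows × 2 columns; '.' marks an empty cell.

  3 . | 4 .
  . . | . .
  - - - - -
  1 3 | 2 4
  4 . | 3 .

Step 1. [r2c1∈{2}] only 2 remains possible at r2c1. So r2c1=2.
Step 2. [r2c3∈{1}] r2c3 has the single candidate 1. So r2c3=1.
Step 3. [r1c4∈{2}] r1c4's peers cover all but 2. So r1c4=2.
Step 4. [r4c2∈{2}] r4c2 has the single candidate 2, so r4c2=2.
Step 5. [r1c2∈{1}] only 1 remains possible at r1c2, so r1c2=1.
Step 6. [r2c2∈{4}] r2c2's peers cover all but 4 ⇒ r2c2=4.
Step 7. [r2c4∈{3}] r2c4's peers cover all but 3, so r2c4=3.
Step 8. [r4c4∈{1}] nothing but 1 survives at r4c4, so r4c4=1.

Answer: 3 1 4 2 / 2 4 1 3 / 1 3 2 4 / 4 2 3 1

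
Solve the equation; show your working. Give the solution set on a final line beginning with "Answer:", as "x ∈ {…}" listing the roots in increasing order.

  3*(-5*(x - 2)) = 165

Step 1. [3*(-5*(x - 2)) = 165] divide by the outer 3 ⇒ div: -5*(x - 2) = 55.
Step 2. [-5*(x - 2) = 55] -5·(inner) — divide through by -5 ⇒ div: x - 2 = -11.
Step 3. [x - 2 = -11] the outer -2 inverts by adding 2, so sub: x = -9.

Answer: x ∈ {-9}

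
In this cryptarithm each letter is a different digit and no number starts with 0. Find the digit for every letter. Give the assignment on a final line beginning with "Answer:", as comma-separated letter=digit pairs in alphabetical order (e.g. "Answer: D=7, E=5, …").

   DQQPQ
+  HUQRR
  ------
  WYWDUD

Step 1. [col 1: Q + R ≡ D (mod 10)] no forcing yet in column 1 (carry-in 0); D=5 is free and consistent — try it. So D=5.
Step 2. [col 1: Q + R ≡ D (mod 10)] column 1 (Q + R ≡ D (mod 10), carry-in 0) doesn't pin Q yet; pick Q=7 and continue, so Q=7.
Step 3. [W] adding two 5-digit numbers gives at most 5+1 digits, and here it does — W is that final carry and must be 1, so W=1.
Step 4. [col 1: Q + R ≡ D (mod 10)] column 1 reads Q+R+carry(0)=D with Q=7, D=5; with digits 1,5,7 already taken and all letters distinct, the only value for R is 8. So R=8.
Step 5. [col 2: P + R ≡ U (mod 10)] several values work for P in column 2 (P + R ≡ U (mod 10), carry-in 1); try P=4, so P=4.
Step 6. [col 2: P + R ≡ U (mod 10)] in column 2 we have P+R≡U with carry-in 1; given P=4, R=8 and digits 1,4,5,7,8 already taken and all letters distinct, that pins U to 3. So U=3.
Step 7. [col 5: D + H ≡ Y (mod 10)] several values work for Y in column 5 (D + H ≡ Y (mod 10), carry-in 1); try Y=2. So Y=2.
Step 8. [col 5: D + H ≡ Y (mod 10)] in column 5 we have D+H≡Y with carry-in 1; given D=5, Y=2 and digits 1,2,3,4,5,7,8 already taken and all letters distinct, that pins H to 6 ⇒ H=6.

Answer: D=5, H=6, P=4, Q=7, R=8, U=3, W=1, Y=2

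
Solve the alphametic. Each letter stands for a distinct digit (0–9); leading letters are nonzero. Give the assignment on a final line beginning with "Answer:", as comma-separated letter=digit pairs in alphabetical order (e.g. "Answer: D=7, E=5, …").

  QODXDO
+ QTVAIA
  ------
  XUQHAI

Step 1. [col 1: O + A ≡ I (mod 10)] column 1 (O + A ≡ I (mod 10), carry-in 0) doesn't pin A yet; pick A=7 and continue ⇒ A=7.
Step 2. [col 1: O + A ≡ I (mod 10)] I=0 is one option consistent with column 1 (O + A ≡ I (mod 10), carry-in 0) — take it. So I=0.
Step 3. [col 1: O + A ≡ I (mod 10)] column 1 reads O+A+carry(0)=I with A=7, I=0; with digits 0,7 already taken and all letters distinct, the only value for O is 3. So O=3.
Step 4. [col 2: D + I ≡ A (mod 10)] in column 2 we have D+I≡A with carry-in 1; given I=0, A=7 and digits 0,3,7 already taken and all letters distinct, that pins D to 6, so D=6.
Step 5. [col 3: X + A ≡ H (mod 10)] no forcing yet in column 3 (carry-in 0); X=2 is free and consistent — try it ⇒ X=2.
Step 6. [col 3: X + A ≡ H (mod 10)] column 3 reads X+A+carry(0)=H with X=2, A=7; with digits 0,2,3,6,7 already taken and all letters distinct, the only value for H is 9 ⇒ H=9.
Step 7. [col 4: D + V ≡ Q (mod 10)] V=5 is one option consistent with column 4 (D + V ≡ Q (mod 10), carry-in 0) — take it, so V=5.
Step 8. [col 4: D + V ≡ Q (mod 10)] from column 4 (D=6, V=5, carry-in 0, digits 0,2,3,5,6,7,9 already taken and all letters distinct): Q must equal 1 ⇒ Q=1.
Step 9. [col 5: O + T ≡ U (mod 10)] in column 5 we have O+T≡U with carry-in 1; given O=3 and digits 0,1,2,3,5,6,7,9 already taken and all letters distinct, that pins U to 8 ⇒ U=8.
Step 10. [col 5: O + T ≡ U (mod 10)] column 5 reads O+T+carry(1)=U with O=3, U=8; with digits 0,1,2,3,5,6,7,8,9 already taken and all letters distinct, the only value for T is 4. So T=4.

Answer: A=7, D=6, H=9, I=0, O=3, Q=1, T=4, U=8, V=5, X=2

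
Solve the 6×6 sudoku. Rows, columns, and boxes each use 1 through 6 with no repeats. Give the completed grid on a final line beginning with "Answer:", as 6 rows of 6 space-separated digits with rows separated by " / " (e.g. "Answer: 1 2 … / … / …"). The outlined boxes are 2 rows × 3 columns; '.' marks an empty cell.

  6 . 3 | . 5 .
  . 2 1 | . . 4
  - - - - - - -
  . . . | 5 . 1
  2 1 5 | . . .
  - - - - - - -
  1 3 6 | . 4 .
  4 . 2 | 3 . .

Step 1. [r4c6∈{3,6}] across col 6, 3 lands solely at r4c6. So r4c6=3.
Step 2. [r4c5∈{6}] r4c5's peers cover all but 6. So r4c5=6.
Step 3. [r1c6∈{2}] r1c6 is down to just 2, so r1c6=2.
Step 4. [r3c2∈{4,6}] in row 3, 6 fits only at r3c2, so r3c2=6.
Step 5. [r6c2∈{5}] nothing but 5 survives at r6c2 ⇒ r6c2=5.
Step 6. [r6c5∈{1}] nothing but 1 survives at r6c5 ⇒ r6c5=1.
Step 7. [r4c4∈{4}] only 4 remains possible at r4c4, so r4c4=4.
Step 8. [r2c5∈{3}] r2c5 has the single candidate 3 ⇒ r2c5=3.
Step 9. [r2c1∈{5}] r2c1's peers cover all but 5 ⇒ r2c1=5.
Step 10. [r6c6∈{6}] only 6 remains possible at r6c6. So r6c6=6.
Step 11. [r3c1∈{3}] only 3 remains possible at r3c1 ⇒ r3c1=3.
Step 12. [r1c2∈{4}] nothing but 4 survives at r1c2, so r1c2=4.
Step 13. [r3c3∈{4}] r3c3 has the single candidate 4. So r3c3=4.
Step 14. [r2c4∈{6}] r2c4 is down to just 6 ⇒ r2c4=6.
Step 15. [r5c4∈{2}] only 2 remains possible at r5c4, so r5c4=2.
Step 16. [r1c4∈{1}] r1c4's peers cover all but 1, so r1c4=1.
Step 17. [r3c5∈{2}] r3c5 has the single candidate 2 ⇒ r3c5=2.
Step 18. [r5c6∈{5}] nothing but 5 survives at r5c6, so r5c6=5.

Answer: 6 4 3 1 5 2 / 5 2 1 6 3 4 / 3 6 4 5 2 1 / 2 1 5 4 6 3 / 1 3 6 2 4 5 / 4 5 2 3 1 6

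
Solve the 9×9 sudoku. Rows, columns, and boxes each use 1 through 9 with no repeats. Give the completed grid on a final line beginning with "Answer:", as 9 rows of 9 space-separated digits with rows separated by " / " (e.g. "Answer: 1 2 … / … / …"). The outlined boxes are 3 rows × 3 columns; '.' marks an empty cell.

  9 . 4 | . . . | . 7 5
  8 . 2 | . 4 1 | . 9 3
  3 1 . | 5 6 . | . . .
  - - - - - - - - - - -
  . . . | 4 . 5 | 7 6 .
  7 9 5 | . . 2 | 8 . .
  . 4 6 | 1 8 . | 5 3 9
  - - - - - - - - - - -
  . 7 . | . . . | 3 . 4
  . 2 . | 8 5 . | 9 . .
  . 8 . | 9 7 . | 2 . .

Step 1. [r8c8∈{1}] r8c8 is down to just 1. So r8c8=1.
Step 2. [r7c6∈{6}] r7c6's peers cover all but 6. So r7c6=6.
Step 3. [r7c5∈{1,2}] r7c5 is the only open cell in col 5 admitting 1, so r7c5=1.
Step 4. [r3c8∈{2,4,8}] r3c8 is the only open cell in col 8 admitting 2. So r3c8=2.
Step 5. [r8c3∈{3}] r8c3's peers cover all but 3. So r8c3=3.
Step 6. [r5c5∈{3}] nothing but 3 survives at r5c5, so r5c5=3.
Step 7. [r4c9∈{1,2}] 2 has one home in col 9: r4c9, so r4c9=2.
Step 8. [r1c2∈{6}] only 6 remains possible at r1c2 ⇒ r1c2=6.
Step 9. [r8c6∈{4}] r8c6's peers cover all but 4 ⇒ r8c6=4.
Step 10. [r9c1∈{1,4,5,6}] row 9 places 4 nowhere but r9c1, so r9c1=4.
Step 11. [r1c4∈{2,3}] across col 4, 3 lands solely at r1c4 ⇒ r1c4=3.
Step 12. [r3c6∈{7,8,9}] 9 has one home in row 3: r3c6, so r3c6=9.
Step 13. [r9c3∈{1}] r9c3's peers cover all but 1 ⇒ r9c3=1.
Step 14. [r8c9∈{6,7}] 7 has one home in row 8: r8c9 ⇒ r8c9=7.
Step 15. [r7c1∈{5}] nothing but 5 survives at r7c1, so r7c1=5.
Step 16. [r8c1∈{6}] nothing but 6 survives at r8c1. So r8c1=6.
Step 17. [r6c6∈{7}] r6c6 has the single candidate 7 ⇒ r6c6=7.
Step 18. [r3c3∈{7}] r3c3 has the single candidate 7 ⇒ r3c3=7.
Step 19. [r7c8∈{8}] r7c8 has the single candidate 8. So r7c8=8.
Step 20. [r9c8∈{5}] r9c8 has the single candidate 5, so r9c8=5.
Step 21. [r9c6∈{3}] r9c6 is down to just 3 ⇒ r9c6=3.
Step 22. [r2c2∈{5}] r2c2 is down to just 5 ⇒ r2c2=5.
Step 23. [r6c1∈{2}] nothing but 2 survives at r6c1 ⇒ r6c1=2.
Step 24. [r4c2∈{3}] only 3 remains possible at r4c2 ⇒ r4c2=3.
Step 25. [r7c3∈{9}] r7c3 has the single candidate 9. So r7c3=9.
Step 26. [r5c9∈{1}] r5c9 has the single candidate 1 ⇒ r5c9=1.
Step 27. [r1c7∈{1}] nothing but 1 survives at r1c7 ⇒ r1c7=1.
Step 28. [r4c1∈{1}] nothing but 1 survives at r4c1, so r4c1=1.
Step 29. [r7c4∈{2}] only 2 remains possible at r7c4, so r7c4=2.
Step 30. [r4c5∈{9}] only 9 remains possible at r4c5. So r4c5=9.
Step 31. [r3c7∈{4}] nothing but 4 survives at r3c7. So r3c7=4.
Step 32. [r1c5∈{2}] nothing but 2 survives at r1c5. So r1c5=2.
Step 33. [r1c6∈{8}] nothing but 8 survives at r1c6 ⇒ r1c6=8.
Step 34. [r9c9∈{6}] nothing but 6 survives at r9c9, so r9c9=6.
Step 35. [r3c9∈{8}] nothing but 8 survives at r3c9. So r3c9=8.
Step 36. [r5c8∈{4}] only 4 remains possible at r5c8. So r5c8=4.
Step 37. [r2c4∈{7}] r2c4's peers cover all but 7, so r2c4=7.
Step 38. [r4c3∈{8}] r4c3 is down to just 8, so r4c3=8.
Step 39. [r5c4∈{6}] r5c4's peers cover all but 6, so r5c4=6.
Step 40. [r2c7∈{6}] nothing but 6 survives at r2c7 ⇒ r2c7=6.

Answer: 9 6 4 3 2 8 1 7 5 / 8 5 2 7 4 1 6 9 3 / 3 1 7 5 6 9 4 2 8 / 1 3 8 4 9 5 7 6 2 / 7 9 5 6 3 2 8 4 1 / 2 4 6 1 8 7 5 3 9 / 5 7 9 2 1 6 3 8 4 / 6 2 3 8 5 4 9 1 7 / 4 8 1 9 7 3 2 5 6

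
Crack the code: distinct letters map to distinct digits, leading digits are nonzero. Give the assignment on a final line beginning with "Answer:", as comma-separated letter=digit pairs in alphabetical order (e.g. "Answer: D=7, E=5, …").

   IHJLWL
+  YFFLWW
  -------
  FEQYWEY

Step 1. [col 1: L + W ≡ Y (mod 10)] L=2 is one option consistent with column 1 (L + W ≡ Y (mod 10), carry-in 0) — take it, so L=2.
Step 2. [col 1: L + W ≡ Y (mod 10)] column 1 (L + W ≡ Y (mod 10), carry-in 0) doesn't pin Y yet; pick Y=7 and continue. So Y=7.
Step 3. [F] F is the leading digit of a 7-digit sum of two 6-digit numbers; the final carry is exactly 1 ⇒ F=1.
Step 4. [col 1: L + W ≡ Y (mod 10)] from column 1 (L=2, Y=7, carry-in 0, digits 1,2,7 already taken and all letters distinct): W must equal 5, so W=5.
Step 5. [col 2: W + W ≡ E (mod 10)] in column 2 we have W+W≡E with carry-in 0; given W=5 and digits 1,2,5,7 already taken and all letters distinct, that pins E to 0. So E=0.
Step 6. [col 4: J + F ≡ Y (mod 10)] column 4 reads J+F+carry(0)=Y with F=1, Y=7; with digits 0,1,2,5,7 already taken and all letters distinct, the only value for J is 6 ⇒ J=6.
Step 7. [col 5: H + F ≡ Q (mod 10)] no forcing yet in column 5 (carry-in 0); H=8 is free and consistent — try it. So H=8.
Step 8. [col 5: H + F ≡ Q (mod 10)] column 5 reads H+F+carry(0)=Q with H=8, F=1; with digits 0,1,2,5,6,7,8 already taken and all letters distinct, the only value for Q is 9. So Q=9.
Step 9. [col 6: I + Y ≡ E (mod 10)] column 6 reads I+Y+carry(0)=E with Y=7, E=0; with digits 0,1,2,5,6,7,8,9 already taken and all letters distinct, the only value for I is 3 ⇒ I=3.

Answer: E=0, F=1, H=8, I=3, J=6, L=2, Q=9, W=5, Y=7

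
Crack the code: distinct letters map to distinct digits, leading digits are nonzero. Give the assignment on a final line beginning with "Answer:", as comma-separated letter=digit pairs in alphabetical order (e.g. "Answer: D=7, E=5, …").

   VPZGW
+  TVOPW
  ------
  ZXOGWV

Step 1. [col 1: W + W ≡ V (mod 10)] no forcing yet in column 1 (carry-in 0); V=4 is free and consistent — try it ⇒ V=4.
Step 2. [Z] adding two 5-digit numbers gives at most 5+1 digits, and here it does — Z is that final carry and must be 1. So Z=1.
Step 3. [col 1: W + W ≡ V (mod 10)] W=2 is one option consistent with column 1 (W + W ≡ V (mod 10), carry-in 0) — take it ⇒ W=2.
Step 4. [col 2: G + P ≡ W (mod 10)] G=9 is one option consistent with column 2 (G + P ≡ W (mod 10), carry-in 0) — take it, so G=9.
Step 5. [col 2: G + P ≡ W (mod 10)] in column 2 we have G+P≡W with carry-in 0; given G=9, W=2 and digits 1,2,4,9 already taken and all letters distinct, that pins P to 3. So P=3.
Step 6. [col 3: Z + O ≡ G (mod 10)] from column 3 (Z=1, G=9, carry-in 1, digits 1,2,3,4,9 already taken and all letters distinct): O must equal 7, so O=7.
Step 7. [col 5: V + T ≡ X (mod 10)] column 5: given V=4, carry-in 0, and digits 1,2,3,4,7,9 already taken and all letters distinct, V+T≡X (mod 10) forces X=0 ⇒ X=0.
Step 8. [col 5: V + T ≡ X (mod 10)] in column 5 we have V+T≡X with carry-in 0; given V=4, X=0 and digits 0,1,2,3,4,7,9 already taken and all letters distinct, that pins T to 6. So T=6.

Answer: G=9, O=7, P=3, T=6, V=4, W=2, X=0, Z=1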